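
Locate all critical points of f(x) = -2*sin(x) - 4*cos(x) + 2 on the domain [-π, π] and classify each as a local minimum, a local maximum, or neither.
f'(x) = 4*sin(x) - 2*cos(x)

Solve f'(x) = 0 on [-π, π]:
  f'(x) = 0 ⇔ -2*cos(x) = -4*sin(x) ⇔ tan(x) = 1/2, i.e. x = arctan(1/2) + nπ; keep the solutions lying in [-π, π].
  ⇒ x = -pi + atan(1/2) ≈ -2.6779, atan(1/2) ≈ 0.4636

f''(x) = 2*sin(x) + 4*cos(x)
Second-derivative test at each critical point:
  f''(-2.6779) = -4.4721 < 0 → local maximum
  f''(0.4636) = 4.4721 > 0 → local minimum

Critical points: x = -pi + atan(1/2) ≈ -2.6779 (local maximum); x = atan(1/2) ≈ 0.4636 (local minimum)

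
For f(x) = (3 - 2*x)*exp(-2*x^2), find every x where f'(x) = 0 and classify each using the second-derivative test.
f'(x) = 2*(2*x*(2*x - 3) - 1)*exp(-2*x^2)

Solve f'(x) = 0:
  f'(x) = (8*x^2 - 12*x - 2)·exp(-2*x^2) and exp(-2*x^2) > 0 for every x, so f'(x) = 0 ⇔ 8*x^2 - 12*x - 2 = 0.
  Factor: 8*x^2 - 12*x - 2 = 2*(4*x^2 - 6*x - 1); 4*x^2 - 6*x - 1 = 0 has no rational roots; quadratic formula: x = (6 ± √52)/8.
  ⇒ x = 3/4 - sqrt(13)/4 ≈ -0.1514, 3/4 + sqrt(13)/4 ≈ 1.6514

f''(x) = 4*(4*x^2*(3 - 2*x) + 6*x - 3)*exp(-2*x^2)
Second-derivative test at each critical point:
  f''(-0.1514) = -13.7761 < 0 → local maximum
  f''(1.6514) = 0.0617 > 0 → local minimum

Critical points: x = 3/4 - sqrt(13)/4 ≈ -0.1514 (local maximum); x = 3/4 + sqrt(13)/4 ≈ 1.6514 (local minimum)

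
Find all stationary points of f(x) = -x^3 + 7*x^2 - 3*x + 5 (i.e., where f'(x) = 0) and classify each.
f'(x) = -3*x^2 + 14*x - 3

Solve f'(x) = 0:
  3*x^2 - 14*x + 3 = 0 has no rational roots; quadratic formula: x = (14 ± √160)/6.
  ⇒ x = 7/3 - 2*sqrt(10)/3 ≈ 0.2251, 2*sqrt(10)/3 + 7/3 ≈ 4.4415

f''(x) = 14 - 6*x
Second-derivative test at each critical point:
  f''(0.2251) = 12.6491 > 0 → local minimum
  f''(4.4415) = -12.6491 < 0 → local maximum

Critical points: x = 7/3 - 2*sqrt(10)/3 ≈ 0.2251 (local minimum); x = 2*sqrt(10)/3 + 7/3 ≈ 4.4415 (local maximum)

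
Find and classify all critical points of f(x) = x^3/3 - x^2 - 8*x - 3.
f'(x) = x^2 - 2*x - 8

Solve f'(x) = 0:
  Factor: x^2 - 2*x - 8 = (x - 4)*(x + 2) = 0.
  ⇒ x = -2, 4

f''(x) = 2*x - 2
Second-derivative test at each critical point:
  f''(-2) = -6 < 0 → local maximum
  f''(4) = 6 > 0 → local minimum

Critical points: x = -2 (local maximum); x = 4 (local minimum)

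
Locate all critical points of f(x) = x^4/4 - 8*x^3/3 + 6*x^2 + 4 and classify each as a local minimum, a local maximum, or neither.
f'(x) = x*(x^2 - 8*x + 12)

Solve f'(x) = 0:
  Factor: x^3 - 8*x^2 + 12*x = x*(x - 6)*(x - 2) = 0.
  ⇒ x = 0, 2, 6

f''(x) = 3*x^2 - 16*x + 12
Second-derivative test at each critical point:
  f''(0) = 12 > 0 → local minimum
  f''(2) = -8 < 0 → local maximum
  f''(6) = 24 > 0 → local minimum

Critical points: x = 0 (local minimum); x = 2 (local maximum); x = 6 (local minimum)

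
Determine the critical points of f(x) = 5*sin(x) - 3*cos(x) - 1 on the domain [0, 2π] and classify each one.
f'(x) = 3*sin(x) + 5*cos(x)

Solve f'(x) = 0 on [0, 2π]:
  f'(x) = 0 ⇔ 5*cos(x) = -3*sin(x) ⇔ tan(x) = -5/3, i.e. x = arctan(-5/3) + nπ; keep the solutions lying in [0, 2π].
  ⇒ x = pi - atan(5/3) ≈ 2.1112, -atan(5/3) + 2*pi ≈ 5.2528

f''(x) = -5*sin(x) + 3*cos(x)
Second-derivative test at each critical point:
  f''(2.1112) = -5.8310 < 0 → local maximum
  f''(5.2528) = 5.8310 > 0 → local minimum

Critical points: x = pi - atan(5/3) ≈ 2.1112 (local maximum); x = -atan(5/3) + 2*pi ≈ 5.2528 (local minimum)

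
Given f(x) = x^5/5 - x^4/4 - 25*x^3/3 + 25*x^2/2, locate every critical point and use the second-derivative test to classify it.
f'(x) = x*(x^3 - x^2 - 25*x + 25)

Solve f'(x) = 0:
  Factor: x^4 - x^3 - 25*x^2 + 25*x = x*(x - 5)*(x - 1)*(x + 5) = 0.
  ⇒ x = -5, 0, 1, 5

f''(x) = 4*x^3 - 3*x^2 - 50*x + 25
Second-derivative test at each critical point:
  f''(-5) = -300 < 0 → local maximum
  f''(0) = 25 > 0 → local minimum
  f''(1) = -24 < 0 → local maximum
  f''(5) = 200 > 0 → local minimum

Critical points: x = -5 (local maximum); x = 0 (local minimum); x = 1 (local maximum); x = 5 (local minimum)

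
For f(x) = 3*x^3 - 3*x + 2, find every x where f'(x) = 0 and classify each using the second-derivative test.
f'(x) = 9*x^2 - 3

Solve f'(x) = 0:
  Factor: 9*x^2 - 3 = 3*(3*x^2 - 1); 3*x^2 - 1 = 0 has no rational roots; quadratic formula: x = (0 ± √12)/6.
  ⇒ x = -sqrt(3)/3 ≈ -0.5774, sqrt(3)/3 ≈ 0.5774

f''(x) = 18*x
Second-derivative test at each critical point:
  f''(-0.5774) = -10.3923 < 0 → local maximum
  f''(0.5774) = 10.3923 > 0 → local minimum

Critical points: x = -sqrt(3)/3 ≈ -0.5774 (local maximum); x = sqrt(3)/3 ≈ 0.5774 (local minimum)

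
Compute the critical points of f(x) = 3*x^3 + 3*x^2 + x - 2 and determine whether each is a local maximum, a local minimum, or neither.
f'(x) = 9*x^2 + 6*x + 1

Solve f'(x) = 0:
  Factor: 9*x^2 + 6*x + 1 = (3*x + 1)^2 = 0.
  ⇒ x = -1/3

f''(x) = 18*x + 6
Second-derivative test at each critical point:
  f''(-1/3) = 0, so the second-derivative test is inconclusive; use the first-derivative test: f'(-7/12) = 0.5625, f'(-1/12) = 0.5625 — f' is positive on both sides (no sign change) → neither a local maximum nor a local minimum

Critical points: x = -1/3 (neither)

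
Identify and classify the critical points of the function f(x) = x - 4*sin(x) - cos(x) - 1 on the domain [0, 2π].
f'(x) = sin(x) - 4*cos(x) + 1

Solve f'(x) = 0 on [0, 2π]:
  f'(x) = 0 ⇔ sin(x) - 4*cos(x) = -1. Write the left side as R·cos(x + φ) with R = √((-4)² + (-1)²) = sqrt(17), cos φ = -4*sqrt(17)/17, sin φ = -sqrt(17)/17; then cos(x + φ) = -sqrt(17)/17. Solve for x and keep the solutions lying in [0, 2π].
  ⇒ x = atan(15/8) ≈ 1.0808, 3*pi/2 ≈ 4.7124

f''(x) = 4*sin(x) + cos(x)
Second-derivative test at each critical point:
  f''(1.0808) = 4 > 0 → local minimum
  f''(4.7124) = -4 < 0 → local maximum

Critical points: x = atan(15/8) ≈ 1.0808 (local minimum); x = 3*pi/2 ≈ 4.7124 (local maximum)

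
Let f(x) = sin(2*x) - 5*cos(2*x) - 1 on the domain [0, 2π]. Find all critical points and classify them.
f'(x) = 10*sin(2*x) + 2*cos(2*x)

Solve f'(x) = 0 on [0, 2π]:
  f'(x) = 0 ⇔ cos(2*x) = -5*sin(2*x) ⇔ tan(2*x) = -1/5, i.e. 2*x = arctan(-1/5) + nπ; keep the solutions lying in [0, 2π].
  ⇒ x = -atan(1/5)/2 + pi/2 ≈ 1.4721, pi - atan(1/5)/2 ≈ 3.0429, -atan(1/5)/2 + 3*pi/2 ≈ 4.6137, -atan(1/5)/2 + 2*pi ≈ 6.1845

f''(x) = -4*sin(2*x) + 20*cos(2*x)
Second-derivative test at each critical point:
  f''(1.4721) = -20.3961 < 0 → local maximum
  f''(3.0429) = 20.3961 > 0 → local minimum
  f''(4.6137) = -20.3961 < 0 → local maximum
  f''(6.1845) = 20.3961 > 0 → local minimum

Critical points: x = -atan(1/5)/2 + pi/2 ≈ 1.4721 (local maximum); x = pi - atan(1/5)/2 ≈ 3.0429 (local minimum); x = -atan(1/5)/2 + 3*pi/2 ≈ 4.6137 (local maximum); x = -atan(1/5)/2 + 2*pi ≈ 6.1845 (local minimum)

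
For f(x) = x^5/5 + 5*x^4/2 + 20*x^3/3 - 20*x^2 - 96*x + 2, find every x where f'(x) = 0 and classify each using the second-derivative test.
f'(x) = x^4 + 10*x^3 + 20*x^2 - 40*x - 96

Solve f'(x) = 0:
  Factor: x^4 + 10*x^3 + 20*x^2 - 40*x - 96 = (x - 2)*(x + 2)*(x + 4)*(x + 6) = 0.
  ⇒ x = -6, -4, -2, 2

f''(x) = 4*x^3 + 30*x^2 + 40*x - 40
Second-derivative test at each critical point:
  f''(-6) = -64 < 0 → local maximum
  f''(-4) = 24 > 0 → local minimum
  f''(-2) = -32 < 0 → local maximum
  f''(2) = 192 > 0 → local minimum

Critical points: x = -6 (local maximum); x = -4 (local minimum); x = -2 (local maximum); x = 2 (local minimum)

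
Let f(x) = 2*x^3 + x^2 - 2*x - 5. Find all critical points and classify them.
f'(x) = 6*x^2 + 2*x - 2

Solve f'(x) = 0:
  Factor: 6*x^2 + 2*x - 2 = 2*(3*x^2 + x - 1); 3*x^2 + x - 1 = 0 has no rational roots; quadratic formula: x = (-1 ± √13)/6.
  ⇒ x = -sqrt(13)/6 - 1/6 ≈ -0.7676, -1/6 + sqrt(13)/6 ≈ 0.4343

f''(x) = 12*x + 2
Second-derivative test at each critical point:
  f''(-0.7676) = -7.2111 < 0 → local maximum
  f''(0.4343) = 7.2111 > 0 → local minimum

Critical points: x = -sqrt(13)/6 - 1/6 ≈ -0.7676 (local maximum); x = -1/6 + sqrt(13)/6 ≈ 0.4343 (local minimum)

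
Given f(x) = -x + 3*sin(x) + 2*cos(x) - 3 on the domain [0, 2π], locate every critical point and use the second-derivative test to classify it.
f'(x) = -2*sin(x) + 3*cos(x) - 1

Solve f'(x) = 0 on [0, 2π]:
  f'(x) = 0 ⇔ -2*sin(x) + 3*cos(x) = 1. Write the left side as R·cos(x + φ) with R = √(3² + 2²) = sqrt(13), cos φ = 3*sqrt(13)/13, sin φ = 2*sqrt(13)/13; then cos(x + φ) = sqrt(13)/13. Solve for x and keep the solutions lying in [0, 2π].
  ⇒ x = atan((-2 + 6*sqrt(3))/(3 + 4*sqrt(3))) ≈ 0.7018, atan((-6*sqrt(3) - 2)/(3 - 4*sqrt(3))) + pi ≈ 4.4054

f''(x) = -3*sin(x) - 2*cos(x)
Second-derivative test at each critical point:
  f''(0.7018) = -3.4641 < 0 → local maximum
  f''(4.4054) = 3.4641 > 0 → local minimum

Critical points: x = atan((-2 + 6*sqrt(3))/(3 + 4*sqrt(3))) ≈ 0.7018 (local maximum); x = atan((-6*sqrt(3) - 2)/(3 - 4*sqrt(3))) + pi ≈ 4.4054 (local minimum)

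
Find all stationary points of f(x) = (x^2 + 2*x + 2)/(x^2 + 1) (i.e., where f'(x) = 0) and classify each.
f'(x) = 2*(-x^2 - x + 1)/(x^4 + 2*x^2 + 1)

Solve f'(x) = 0:
  f'(x) = -2*(x^2 + x - 1)/(x^2 + 1)^2; the denominator is positive wherever f is defined, so f'(x) = 0 ⇔ -2*x^2 - 2*x + 2 = 0.
  Factor: -2*x^2 - 2*x + 2 = -2*(x^2 + x - 1); x^2 + x - 1 = 0 has no rational roots; quadratic formula: x = (-1 ± √5)/2.
  ⇒ x = -sqrt(5)/2 - 1/2 ≈ -1.6180, -1/2 + sqrt(5)/2 ≈ 0.6180

f''(x) = 2*(2*x^3 + 3*x^2 - 6*x - 1)/(x^6 + 3*x^4 + 3*x^2 + 1)
Second-derivative test at each critical point:
  f''(-1.6180) = 0.3416 > 0 → local minimum
  f''(0.6180) = -2.3416 < 0 → local maximum

Critical points: x = -sqrt(5)/2 - 1/2 ≈ -1.6180 (local minimum); x = -1/2 + sqrt(5)/2 ≈ 0.6180 (local maximum)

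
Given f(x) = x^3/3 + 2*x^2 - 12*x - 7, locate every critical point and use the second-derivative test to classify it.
f'(x) = x^2 + 4*x - 12

Solve f'(x) = 0:
  Factor: x^2 + 4*x - 12 = (x - 2)*(x + 6) = 0.
  ⇒ x = -6, 2

f''(x) = 2*x + 4
Second-derivative test at each critical point:
  f''(-6) = -8 < 0 → local maximum
  f''(2) = 8 > 0 → local minimum

Critical points: x = -6 (local maximum); x = 2 (local minimum)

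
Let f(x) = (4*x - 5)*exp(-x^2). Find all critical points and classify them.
f'(x) = 2*(-x*(4*x - 5) + 2)*exp(-x^2)

Solve f'(x) = 0:
  f'(x) = (-8*x^2 + 10*x + 4)·exp(-x^2) and exp(-x^2) > 0 for every x, so f'(x) = 0 ⇔ -8*x^2 + 10*x + 4 = 0.
  Factor: -8*x^2 + 10*x + 4 = -2*(4*x^2 - 5*x - 2); 4*x^2 - 5*x - 2 = 0 has no rational roots; quadratic formula: x = (5 ± √57)/8.
  ⇒ x = 5/8 - sqrt(57)/8 ≈ -0.3187, 5/8 + sqrt(57)/8 ≈ 1.5687

f''(x) = 2*(2*x^2*(4*x - 5) - 12*x + 5)*exp(-x^2)
Second-derivative test at each critical point:
  f''(-0.3187) = 13.6411 > 0 → local minimum
  f''(1.5687) = -1.2889 < 0 → local maximum

Critical points: x = 5/8 - sqrt(57)/8 ≈ -0.3187 (local minimum); x = 5/8 + sqrt(57)/8 ≈ 1.5687 (local maximum)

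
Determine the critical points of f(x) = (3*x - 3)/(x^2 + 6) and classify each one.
f'(x) = 3*(x^2 - 2*x*(x - 1) + 6)/(x^2 + 6)^2

Solve f'(x) = 0:
  f'(x) = -3*(x^2 - 2*x - 6)/(x^2 + 6)^2; the denominator is positive wherever f is defined, so f'(x) = 0 ⇔ -3*x^2 + 6*x + 18 = 0.
  Factor: -3*x^2 + 6*x + 18 = -3*(x^2 - 2*x - 6); x^2 - 2*x - 6 = 0 has no rational roots; quadratic formula: x = (2 ± √28)/2.
  ⇒ x = 1 - sqrt(7) ≈ -1.6458, 1 + sqrt(7) ≈ 3.6458

f''(x) = 6*(4*x^2*(x - 1) + (1 - 3*x)*(x^2 + 6))/(x^2 + 6)^3
Second-derivative test at each critical point:
  f''(-1.6458) = 0.2093 > 0 → local minimum
  f''(3.6458) = -0.0427 < 0 → local maximum

Critical points: x = 1 - sqrt(7) ≈ -1.6458 (local minimum); x = 1 + sqrt(7) ≈ 3.6458 (local maximum)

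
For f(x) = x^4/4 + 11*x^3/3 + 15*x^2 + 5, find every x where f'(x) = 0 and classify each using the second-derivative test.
f'(x) = x*(x^2 + 11*x + 30)

Solve f'(x) = 0:
  Factor: x^3 + 11*x^2 + 30*x = x*(x + 5)*(x + 6) = 0.
  ⇒ x = -6, -5, 0

f''(x) = 3*x^2 + 22*x + 30
Second-derivative test at each critical point:
  f''(-6) = 6 > 0 → local minimum
  f''(-5) = -5 < 0 → local maximum
  f''(0) = 30 > 0 → local minimum

Critical points: x = -6 (local minimum); x = -5 (local maximum); x = 0 (local minimum)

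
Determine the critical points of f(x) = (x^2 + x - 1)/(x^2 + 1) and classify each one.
f'(x) = (-x^2 + 4*x + 1)/(x^4 + 2*x^2 + 1)

Solve f'(x) = 0:
  f'(x) = -(x^2 - 4*x - 1)/(x^2 + 1)^2; the denominator is positive wherever f is defined, so f'(x) = 0 ⇔ -x^2 + 4*x + 1 = 0.
  x^2 - 4*x - 1 = 0 has no rational roots; quadratic formula: x = (4 ± √20)/2.
  ⇒ x = 2 - sqrt(5) ≈ -0.2361, 2 + sqrt(5) ≈ 4.2361

f''(x) = 2*(x^3 - 6*x^2 - 3*x + 2)/(x^6 + 3*x^4 + 3*x^2 + 1)
Second-derivative test at each critical point:
  f''(-0.2361) = 4.0125 > 0 → local minimum
  f''(4.2361) = -0.0125 < 0 → local maximum

Critical points: x = 2 - sqrt(5) ≈ -0.2361 (local minimum); x = 2 + sqrt(5) ≈ 4.2361 (local maximum)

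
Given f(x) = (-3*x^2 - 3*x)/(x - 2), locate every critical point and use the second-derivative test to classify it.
f'(x) = 3*(-x^2 + 4*x + 2)/(x^2 - 4*x + 4)

Solve f'(x) = 0:
  f'(x) = -3*(x^2 - 4*x - 2)/(x - 2)^2; the denominator is positive wherever f is defined, so f'(x) = 0 ⇔ -3*x^2 + 12*x + 6 = 0.
  Factor: -3*x^2 + 12*x + 6 = -3*(x^2 - 4*x - 2); x^2 - 4*x - 2 = 0 has no rational roots; quadratic formula: x = (4 ± √24)/2.
  ⇒ x = 2 - sqrt(6) ≈ -0.4495, 2 + sqrt(6) ≈ 4.4495

f''(x) = -36/(x^3 - 6*x^2 + 12*x - 8)
Second-derivative test at each critical point:
  f''(-0.4495) = 2.4495 > 0 → local minimum
  f''(4.4495) = -2.4495 < 0 → local maximum

Critical points: x = 2 - sqrt(6) ≈ -0.4495 (local minimum); x = 2 + sqrt(6) ≈ 4.4495 (local maximum)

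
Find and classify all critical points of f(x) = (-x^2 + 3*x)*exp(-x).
f'(x) = (x^2 - 5*x + 3)*exp(-x)

Solve f'(x) = 0:
  f'(x) = (x^2 - 5*x + 3)·exp(-x) and exp(-x) > 0 for every x, so f'(x) = 0 ⇔ x^2 - 5*x + 3 = 0.
  x^2 - 5*x + 3 = 0 has no rational roots; quadratic formula: x = (5 ± √13)/2.
  ⇒ x = 5/2 - sqrt(13)/2 ≈ 0.6972, sqrt(13)/2 + 5/2 ≈ 4.3028

f''(x) = (-x^2 + 7*x - 8)*exp(-x)
Second-derivative test at each critical point:
  f''(0.6972) = -1.7954 < 0 → local maximum
  f''(4.3028) = 0.0488 > 0 → local minimum

Critical points: x = 5/2 - sqrt(13)/2 ≈ 0.6972 (local maximum); x = sqrt(13)/2 + 5/2 ≈ 4.3028 (local minimum)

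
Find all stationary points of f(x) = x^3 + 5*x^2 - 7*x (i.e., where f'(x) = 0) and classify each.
f'(x) = 3*x^2 + 10*x - 7

Solve f'(x) = 0:
  3*x^2 + 10*x - 7 = 0 has no rational roots; quadratic formula: x = (-10 ± √184)/6.
  ⇒ x = -sqrt(46)/3 - 5/3 ≈ -3.9274, -5/3 + sqrt(46)/3 ≈ 0.5941

f''(x) = 6*x + 10
Second-derivative test at each critical point:
  f''(-3.9274) = -13.5647 < 0 → local maximum
  f''(0.5941) = 13.5647 > 0 → local minimum

Critical points: x = -sqrt(46)/3 - 5/3 ≈ -3.9274 (local maximum); x = -5/3 + sqrt(46)/3 ≈ 0.5941 (local minimum)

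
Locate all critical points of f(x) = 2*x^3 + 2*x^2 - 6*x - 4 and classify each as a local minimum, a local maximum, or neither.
f'(x) = 6*x^2 + 4*x - 6

Solve f'(x) = 0:
  Factor: 6*x^2 + 4*x - 6 = 2*(3*x^2 + 2*x - 3); 3*x^2 + 2*x - 3 = 0 has no rational roots; quadratic formula: x = (-2 ± √40)/6.
  ⇒ x = -sqrt(10)/3 - 1/3 ≈ -1.3874, -1/3 + sqrt(10)/3 ≈ 0.7208

f''(x) = 12*x + 4
Second-derivative test at each critical point:
  f''(-1.3874) = -12.6491 < 0 → local maximum
  f''(0.7208) = 12.6491 > 0 → local minimum

Critical points: x = -sqrt(10)/3 - 1/3 ≈ -1.3874 (local maximum); x = -1/3 + sqrt(10)/3 ≈ 0.7208 (local minimum)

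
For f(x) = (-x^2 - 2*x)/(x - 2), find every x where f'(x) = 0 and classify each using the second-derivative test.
f'(x) = (-x^2 + 4*x + 4)/(x^2 - 4*x + 4)

Solve f'(x) = 0:
  f'(x) = -(x^2 - 4*x - 4)/(x - 2)^2; the denominator is positive wherever f is defined, so f'(x) = 0 ⇔ -x^2 + 4*x + 4 = 0.
  x^2 - 4*x - 4 = 0 has no rational roots; quadratic formula: x = (4 ± √32)/2.
  ⇒ x = 2 - 2*sqrt(2) ≈ -0.8284, 2 + 2*sqrt(2) ≈ 4.8284

f''(x) = -16/(x^3 - 6*x^2 + 12*x - 8)
Second-derivative test at each critical point:
  f''(-0.8284) = 0.7071 > 0 → local minimum
  f''(4.8284) = -0.7071 < 0 → local maximum

Critical points: x = 2 - 2*sqrt(2) ≈ -0.8284 (local minimum); x = 2 + 2*sqrt(2) ≈ 4.8284 (local maximum)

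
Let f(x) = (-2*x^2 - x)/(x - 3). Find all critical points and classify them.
f'(x) = (-2*x^2 + 12*x + 3)/(x^2 - 6*x + 9)

Solve f'(x) = 0:
  f'(x) = -(2*x^2 - 12*x - 3)/(x - 3)^2; the denominator is positive wherever f is defined, so f'(x) = 0 ⇔ -2*x^2 + 12*x + 3 = 0.
  2*x^2 - 12*x - 3 = 0 has no rational roots; quadratic formula: x = (12 ± √168)/4.
  ⇒ x = 3 - sqrt(42)/2 ≈ -0.2404, 3 + sqrt(42)/2 ≈ 6.2404

f''(x) = -42/(x^3 - 9*x^2 + 27*x - 27)
Second-derivative test at each critical point:
  f''(-0.2404) = 1.2344 > 0 → local minimum
  f''(6.2404) = -1.2344 < 0 → local maximum

Critical points: x = 3 - sqrt(42)/2 ≈ -0.2404 (local minimum); x = 3 + sqrt(42)/2 ≈ 6.2404 (local maximum)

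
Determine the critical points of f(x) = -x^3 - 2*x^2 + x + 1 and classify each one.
f'(x) = -3*x^2 - 4*x + 1

Solve f'(x) = 0:
  3*x^2 + 4*x - 1 = 0 has no rational roots; quadratic formula: x = (-4 ± √28)/6.
  ⇒ x = -sqrt(7)/3 - 2/3 ≈ -1.5486, -2/3 + sqrt(7)/3 ≈ 0.2153

f''(x) = -6*x - 4
Second-derivative test at each critical point:
  f''(-1.5486) = 5.2915 > 0 → local minimum
  f''(0.2153) = -5.2915 < 0 → local maximum

Critical points: x = -sqrt(7)/3 - 2/3 ≈ -1.5486 (local minimum); x = -2/3 + sqrt(7)/3 ≈ 0.2153 (local maximum)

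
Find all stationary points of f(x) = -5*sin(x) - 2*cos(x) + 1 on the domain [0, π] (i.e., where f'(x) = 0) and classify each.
f'(x) = 2*sin(x) - 5*cos(x)

Solve f'(x) = 0 on [0, π]:
  f'(x) = 0 ⇔ -5*cos(x) = -2*sin(x) ⇔ tan(x) = 5/2, i.e. x = arctan(5/2) + nπ; keep the solutions lying in [0, π].
  ⇒ x = atan(5/2) ≈ 1.1903

f''(x) = 5*sin(x) + 2*cos(x)
Second-derivative test at each critical point:
  f''(1.1903) = 5.3852 > 0 → local minimum

Critical points: x = atan(5/2) ≈ 1.1903 (local minimum)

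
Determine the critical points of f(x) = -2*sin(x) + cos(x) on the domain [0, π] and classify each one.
f'(x) = -sin(x) - 2*cos(x)

Solve f'(x) = 0 on [0, π]:
  f'(x) = 0 ⇔ -2*cos(x) = sin(x) ⇔ tan(x) = -2, i.e. x = arctan(-2) + nπ; keep the solutions lying in [0, π].
  ⇒ x = pi - atan(2) ≈ 2.0344

f''(x) = 2*sin(x) - cos(x)
Second-derivative test at each critical point:
  f''(2.0344) = 2.2361 > 0 → local minimum

Critical points: x = pi - atan(2) ≈ 2.0344 (local minimum)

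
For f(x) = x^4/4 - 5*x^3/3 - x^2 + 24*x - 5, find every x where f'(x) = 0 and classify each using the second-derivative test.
f'(x) = x^3 - 5*x^2 - 2*x + 24

Solve f'(x) = 0:
  Factor: x^3 - 5*x^2 - 2*x + 24 = (x - 4)*(x - 3)*(x + 2) = 0.
  ⇒ x = -2, 3, 4

f''(x) = 3*x^2 - 10*x - 2
Second-derivative test at each critical point:
  f''(-2) = 30 > 0 → local minimum
  f''(3) = -5 < 0 → local maximum
  f''(4) = 6 > 0 → local minimum

Critical points: x = -2 (local minimum); x = 3 (local maximum); x = 4 (local minimum)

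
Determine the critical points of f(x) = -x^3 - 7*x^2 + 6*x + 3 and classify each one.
f'(x) = -3*x^2 - 14*x + 6

Solve f'(x) = 0:
  3*x^2 + 14*x - 6 = 0 has no rational roots; quadratic formula: x = (-14 ± √268)/6.
  ⇒ x = -sqrt(67)/3 - 7/3 ≈ -5.0618, -7/3 + sqrt(67)/3 ≈ 0.3951

f''(x) = -6*x - 14
Second-derivative test at each critical point:
  f''(-5.0618) = 16.3707 > 0 → local minimum
  f''(0.3951) = -16.3707 < 0 → local maximum

Critical points: x = -sqrt(67)/3 - 7/3 ≈ -5.0618 (local minimum); x = -7/3 + sqrt(67)/3 ≈ 0.3951 (local maximum)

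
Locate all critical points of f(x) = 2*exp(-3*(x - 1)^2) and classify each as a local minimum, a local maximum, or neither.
f'(x) = 12*(1 - x)*exp(-3*(x - 1)^2)

Solve f'(x) = 0:
  f'(x) = (12 - 12*x)·exp(-3*(x - 1)^2) and exp(-3*(x - 1)^2) > 0 for every x, so f'(x) = 0 ⇔ 12 - 12*x = 0.
  Factor: 12 - 12*x = -12*(x - 1) = 0.
  ⇒ x = 1

f''(x) = 12*(6*(x - 1)^2 - 1)*exp(-3*(x - 1)^2)
Second-derivative test at each critical point:
  f''(1) = -12 < 0 → local maximum

Critical points: x = 1 (local maximum)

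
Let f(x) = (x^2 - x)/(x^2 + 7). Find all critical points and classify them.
f'(x) = (x^2 + 14*x - 7)/(x^4 + 14*x^2 + 49)

Solve f'(x) = 0:
  f'(x) = (x^2 + 14*x - 7)/(x^2 + 7)^2; the denominator is positive wherever f is defined, so f'(x) = 0 ⇔ x^2 + 14*x - 7 = 0.
  x^2 + 14*x - 7 = 0 has no rational roots; quadratic formula: x = (-14 ± √224)/2.
  ⇒ x = -2*sqrt(14) - 7 ≈ -14.4833, -7 + 2*sqrt(14) ≈ 0.4833

f''(x) = 2*(-x^3 - 21*x^2 + 21*x + 49)/(x^6 + 21*x^4 + 147*x^2 + 343)
Second-derivative test at each critical point:
  f''(-14.4833) = -3.185e-04 < 0 → local maximum
  f''(0.4833) = 0.2860 > 0 → local minimum

Critical points: x = -2*sqrt(14) - 7 ≈ -14.4833 (local maximum); x = -7 + 2*sqrt(14) ≈ 0.4833 (local minimum)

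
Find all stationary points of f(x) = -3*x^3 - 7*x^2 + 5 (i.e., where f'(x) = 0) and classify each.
f'(x) = x*(-9*x - 14)

Solve f'(x) = 0:
  Factor: -9*x^2 - 14*x = -x*(9*x + 14) = 0.
  ⇒ x = -14/9, 0

f''(x) = -18*x - 14
Second-derivative test at each critical point:
  f''(-14/9) = 14 > 0 → local minimum
  f''(0) = -14 < 0 → local maximum

Critical points: x = -14/9 (local minimum); x = 0 (local maximum)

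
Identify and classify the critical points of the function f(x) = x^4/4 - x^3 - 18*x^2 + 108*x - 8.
f'(x) = x^3 - 3*x^2 - 36*x + 108

Solve f'(x) = 0:
  Factor: x^3 - 3*x^2 - 36*x + 108 = (x - 6)*(x - 3)*(x + 6) = 0.
  ⇒ x = -6, 3, 6

f''(x) = 3*x^2 - 6*x - 36
Second-derivative test at each critical point:
  f''(-6) = 108 > 0 → local minimum
  f''(3) = -27 < 0 → local maximum
  f''(6) = 36 > 0 → local minimum

Critical points: x = -6 (local minimum); x = 3 (local maximum); x = 6 (local minimum)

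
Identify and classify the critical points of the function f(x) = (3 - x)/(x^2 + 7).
f'(x) = (-x^2 + 2*x*(x - 3) - 7)/(x^2 + 7)^2

Solve f'(x) = 0:
  f'(x) = (x - 7)*(x + 1)/(x^2 + 7)^2; the denominator is positive wherever f is defined, so f'(x) = 0 ⇔ x^2 - 6*x - 7 = 0.
  Factor: x^2 - 6*x - 7 = (x - 7)*(x + 1) = 0.
  ⇒ x = -1, 7

f''(x) = 2*(4*x^2*(3 - x) + 3*(x - 1)*(x^2 + 7))/(x^2 + 7)^3
Second-derivative test at each critical point:
  f''(-1) = -1/8 < 0 → local maximum
  f''(7) = 1/392 > 0 → local minimum

Critical points: x = -1 (local maximum); x = 7 (local minimum)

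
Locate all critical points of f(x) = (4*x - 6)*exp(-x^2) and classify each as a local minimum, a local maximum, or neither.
f'(x) = 4*(-x*(2*x - 3) + 1)*exp(-x^2)

Solve f'(x) = 0:
  f'(x) = (-8*x^2 + 12*x + 4)·exp(-x^2) and exp(-x^2) > 0 for every x, so f'(x) = 0 ⇔ -8*x^2 + 12*x + 4 = 0.
  Factor: -8*x^2 + 12*x + 4 = -4*(2*x^2 - 3*x - 1); 2*x^2 - 3*x - 1 = 0 has no rational roots; quadratic formula: x = (3 ± √17)/4.
  ⇒ x = 3/4 - sqrt(17)/4 ≈ -0.2808, 3/4 + sqrt(17)/4 ≈ 1.7808

f''(x) = 4*(2*x^2*(2*x - 3) - 6*x + 3)*exp(-x^2)
Second-derivative test at each critical point:
  f''(-0.2808) = 15.2422 > 0 → local minimum
  f''(1.7808) = -0.6919 < 0 → local maximum

Critical points: x = 3/4 - sqrt(17)/4 ≈ -0.2808 (local minimum); x = 3/4 + sqrt(17)/4 ≈ 1.7808 (local maximum)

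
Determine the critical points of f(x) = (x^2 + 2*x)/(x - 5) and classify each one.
f'(x) = (x^2 - 10*x - 10)/(x^2 - 10*x + 25)

Solve f'(x) = 0:
  f'(x) = (x^2 - 10*x - 10)/(x - 5)^2; the denominator is positive wherever f is defined, so f'(x) = 0 ⇔ x^2 - 10*x - 10 = 0.
  x^2 - 10*x - 10 = 0 has no rational roots; quadratic formula: x = (10 ± √140)/2.
  ⇒ x = 5 - sqrt(35) ≈ -0.9161, 5 + sqrt(35) ≈ 10.9161

f''(x) = 70/(x^3 - 15*x^2 + 75*x - 125)
Second-derivative test at each critical point:
  f''(-0.9161) = -0.3381 < 0 → local maximum
  f''(10.9161) = 0.3381 > 0 → local minimum

Critical points: x = 5 - sqrt(35) ≈ -0.9161 (local maximum); x = 5 + sqrt(35) ≈ 10.9161 (local minimum)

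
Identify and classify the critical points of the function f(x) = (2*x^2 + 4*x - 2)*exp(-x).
f'(x) = 2*(3 - x^2)*exp(-x)

Solve f'(x) = 0:
  f'(x) = (6 - 2*x^2)·exp(-x) and exp(-x) > 0 for every x, so f'(x) = 0 ⇔ 6 - 2*x^2 = 0.
  Factor: 6 - 2*x^2 = -2*(x^2 - 3); x^2 - 3 = 0 has no rational roots; quadratic formula: x = (0 ± √12)/2.
  ⇒ x = -sqrt(3) ≈ -1.7321, sqrt(3) ≈ 1.7321

f''(x) = 2*(x^2 - 2*x - 3)*exp(-x)
Second-derivative test at each critical point:
  f''(-1.7321) = 39.1598 > 0 → local minimum
  f''(1.7321) = -1.2257 < 0 → local maximum

Critical points: x = -sqrt(3) ≈ -1.7321 (local minimum); x = sqrt(3) ≈ 1.7321 (local maximum)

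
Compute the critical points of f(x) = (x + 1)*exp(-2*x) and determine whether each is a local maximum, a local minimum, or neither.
f'(x) = (-2*x - 1)*exp(-2*x)

Solve f'(x) = 0:
  f'(x) = (-2*x - 1)·exp(-2*x) and exp(-2*x) > 0 for every x, so f'(x) = 0 ⇔ -2*x - 1 = 0.
  -2*x - 1 = 0.
  ⇒ x = -1/2

f''(x) = 4*x*exp(-2*x)
Second-derivative test at each critical point:
  f''(-1/2) = -5.4366 < 0 → local maximum

Critical points: x = -1/2 (local maximum)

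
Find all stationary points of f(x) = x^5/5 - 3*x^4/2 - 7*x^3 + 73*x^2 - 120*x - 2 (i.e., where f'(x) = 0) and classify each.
f'(x) = x^4 - 6*x^3 - 21*x^2 + 146*x - 120

Solve f'(x) = 0:
  Factor: x^4 - 6*x^3 - 21*x^2 + 146*x - 120 = (x - 6)*(x - 4)*(x - 1)*(x + 5) = 0.
  ⇒ x = -5, 1, 4, 6

f''(x) = 4*x^3 - 18*x^2 - 42*x + 146
Second-derivative test at each critical point:
  f''(-5) = -594 < 0 → local maximum
  f''(1) = 90 > 0 → local minimum
  f''(4) = -54 < 0 → local maximum
  f''(6) = 110 > 0 → local minimum

Critical points: x = -5 (local maximum); x = 1 (local minimum); x = 4 (local maximum); x = 6 (local minimum)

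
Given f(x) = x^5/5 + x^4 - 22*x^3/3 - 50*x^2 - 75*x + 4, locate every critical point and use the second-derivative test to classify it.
f'(x) = x^4 + 4*x^3 - 22*x^2 - 100*x - 75

Solve f'(x) = 0:
  Factor: x^4 + 4*x^3 - 22*x^2 - 100*x - 75 = (x - 5)*(x + 1)*(x + 3)*(x + 5) = 0.
  ⇒ x = -5, -3, -1, 5

f''(x) = 4*x^3 + 12*x^2 - 44*x - 100
Second-derivative test at each critical point:
  f''(-5) = -80 < 0 → local maximum
  f''(-3) = 32 > 0 → local minimum
  f''(-1) = -48 < 0 → local maximum
  f''(5) = 480 > 0 → local minimum

Critical points: x = -5 (local maximum); x = -3 (local minimum); x = -1 (local maximum); x = 5 (local minimum)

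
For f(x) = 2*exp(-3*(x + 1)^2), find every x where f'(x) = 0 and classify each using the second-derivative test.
f'(x) = 12*(-x - 1)*exp(-3*(x + 1)^2)

Solve f'(x) = 0:
  f'(x) = (-12*x - 12)·exp(-3*(x + 1)^2) and exp(-3*(x + 1)^2) > 0 for every x, so f'(x) = 0 ⇔ -12*x - 12 = 0.
  Factor: -12*x - 12 = -12*(x + 1) = 0.
  ⇒ x = -1

f''(x) = 12*(6*(x + 1)^2 - 1)*exp(-3*(x + 1)^2)
Second-derivative test at each critical point:
  f''(-1) = -12 < 0 → local maximum

Critical points: x = -1 (local maximum)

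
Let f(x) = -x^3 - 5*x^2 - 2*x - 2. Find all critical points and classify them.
f'(x) = -3*x^2 - 10*x - 2

Solve f'(x) = 0:
  3*x^2 + 10*x + 2 = 0 has no rational roots; quadratic formula: x = (-10 ± √76)/6.
  ⇒ x = -5/3 - sqrt(19)/3 ≈ -3.1196, -5/3 + sqrt(19)/3 ≈ -0.2137

f''(x) = -6*x - 10
Second-derivative test at each critical point:
  f''(-3.1196) = 8.7178 > 0 → local minimum
  f''(-0.2137) = -8.7178 < 0 → local maximum

Critical points: x = -5/3 - sqrt(19)/3 ≈ -3.1196 (local minimum); x = -5/3 + sqrt(19)/3 ≈ -0.2137 (local maximum)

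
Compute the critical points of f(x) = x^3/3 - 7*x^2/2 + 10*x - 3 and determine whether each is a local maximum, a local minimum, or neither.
f'(x) = x^2 - 7*x + 10

Solve f'(x) = 0:
  Factor: x^2 - 7*x + 10 = (x - 5)*(x - 2) = 0.
  ⇒ x = 2, 5

f''(x) = 2*x - 7
Second-derivative test at each critical point:
  f''(2) = -3 < 0 → local maximum
  f''(5) = 3 > 0 → local minimum

Critical points: x = 2 (local maximum); x = 5 (local minimum)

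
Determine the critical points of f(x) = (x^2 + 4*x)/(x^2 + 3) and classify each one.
f'(x) = 2*(-2*x^2 + 3*x + 6)/(x^4 + 6*x^2 + 9)

Solve f'(x) = 0:
  f'(x) = -2*(2*x^2 - 3*x - 6)/(x^2 + 3)^2; the denominator is positive wherever f is defined, so f'(x) = 0 ⇔ -4*x^2 + 6*x + 12 = 0.
  Factor: -4*x^2 + 6*x + 12 = -2*(2*x^2 - 3*x - 6); 2*x^2 - 3*x - 6 = 0 has no rational roots; quadratic formula: x = (3 ± √57)/4.
  ⇒ x = 3/4 - sqrt(57)/4 ≈ -1.1375, 3/4 + sqrt(57)/4 ≈ 2.6375

f''(x) = 2*(4*x^3 - 9*x^2 - 36*x + 9)/(x^6 + 9*x^4 + 27*x^2 + 27)
Second-derivative test at each critical point:
  f''(-1.1375) = 0.8190 > 0 → local minimum
  f''(2.6375) = -0.1523 < 0 → local maximum

Critical points: x = 3/4 - sqrt(57)/4 ≈ -1.1375 (local minimum); x = 3/4 + sqrt(57)/4 ≈ 2.6375 (local maximum)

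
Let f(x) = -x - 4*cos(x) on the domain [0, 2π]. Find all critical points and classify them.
f'(x) = 4*sin(x) - 1

Solve f'(x) = 0 on [0, 2π]:
  f'(x) = 0 ⇔ sin(x) = 1/4, i.e. x = arcsin(1/4) + 2nπ or x = π − arcsin(1/4) + 2nπ; keep the solutions lying in [0, 2π].
  ⇒ x = asin(1/4) ≈ 0.2527, pi - asin(1/4) ≈ 2.8889

f''(x) = 4*cos(x)
Second-derivative test at each critical point:
  f''(0.2527) = 3.8730 > 0 → local minimum
  f''(2.8889) = -3.8730 < 0 → local maximum

Critical points: x = asin(1/4) ≈ 0.2527 (local minimum); x = pi - asin(1/4) ≈ 2.8889 (local maximum)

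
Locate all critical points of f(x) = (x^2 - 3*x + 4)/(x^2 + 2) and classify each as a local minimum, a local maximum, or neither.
f'(x) = (3*x^2 - 4*x - 6)/(x^4 + 4*x^2 + 4)

Solve f'(x) = 0:
  f'(x) = (3*x^2 - 4*x - 6)/(x^2 + 2)^2; the denominator is positive wherever f is defined, so f'(x) = 0 ⇔ 3*x^2 - 4*x - 6 = 0.
  3*x^2 - 4*x - 6 = 0 has no rational roots; quadratic formula: x = (4 ± √88)/6.
  ⇒ x = 2/3 - sqrt(22)/3 ≈ -0.8968, 2/3 + sqrt(22)/3 ≈ 2.2301

f''(x) = 2*(-3*x^3 + 6*x^2 + 18*x - 4)/(x^6 + 6*x^4 + 12*x^2 + 8)
Second-derivative test at each critical point:
  f''(-0.8968) = -1.1929 < 0 → local maximum
  f''(2.2301) = 0.1929 > 0 → local minimum

Critical points: x = 2/3 - sqrt(22)/3 ≈ -0.8968 (local maximum); x = 2/3 + sqrt(22)/3 ≈ 2.2301 (local minimum)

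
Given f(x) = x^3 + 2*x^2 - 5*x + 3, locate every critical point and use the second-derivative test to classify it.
f'(x) = 3*x^2 + 4*x - 5

Solve f'(x) = 0:
  3*x^2 + 4*x - 5 = 0 has no rational roots; quadratic formula: x = (-4 ± √76)/6.
  ⇒ x = -sqrt(19)/3 - 2/3 ≈ -2.1196, -2/3 + sqrt(19)/3 ≈ 0.7863

f''(x) = 6*x + 4
Second-derivative test at each critical point:
  f''(-2.1196) = -8.7178 < 0 → local maximum
  f''(0.7863) = 8.7178 > 0 → local minimum

Critical points: x = -sqrt(19)/3 - 2/3 ≈ -2.1196 (local maximum); x = -2/3 + sqrt(19)/3 ≈ 0.7863 (local minimum)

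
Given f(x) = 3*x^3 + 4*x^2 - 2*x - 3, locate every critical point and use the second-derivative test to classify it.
f'(x) = 9*x^2 + 8*x - 2

Solve f'(x) = 0:
  9*x^2 + 8*x - 2 = 0 has no rational roots; quadratic formula: x = (-8 ± √136)/18.
  ⇒ x = -sqrt(34)/9 - 4/9 ≈ -1.0923, -4/9 + sqrt(34)/9 ≈ 0.2034

f''(x) = 18*x + 8
Second-derivative test at each critical point:
  f''(-1.0923) = -11.6619 < 0 → local maximum
  f''(0.2034) = 11.6619 > 0 → local minimum

Critical points: x = -sqrt(34)/9 - 4/9 ≈ -1.0923 (local maximum); x = -4/9 + sqrt(34)/9 ≈ 0.2034 (local minimum)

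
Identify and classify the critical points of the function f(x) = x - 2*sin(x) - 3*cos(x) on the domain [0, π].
f'(x) = 3*sin(x) - 2*cos(x) + 1

Solve f'(x) = 0 on [0, π]:
  f'(x) = 0 ⇔ 3*sin(x) - 2*cos(x) = -1. Write the left side as R·cos(x + φ) with R = √((-2)² + (-3)²) = sqrt(13), cos φ = -2*sqrt(13)/13, sin φ = -3*sqrt(13)/13; then cos(x + φ) = -sqrt(13)/13. Solve for x and keep the solutions lying in [0, π].
  ⇒ x = atan((-3 + 4*sqrt(3))/(2 + 6*sqrt(3))) ≈ 0.3070

f''(x) = 2*sin(x) + 3*cos(x)
Second-derivative test at each critical point:
  f''(0.3070) = 3.4641 > 0 → local minimum

Critical points: x = atan((-3 + 4*sqrt(3))/(2 + 6*sqrt(3))) ≈ 0.3070 (local minimum)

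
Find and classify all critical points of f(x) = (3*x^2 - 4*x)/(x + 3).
f'(x) = 3*(x^2 + 6*x - 4)/(x^2 + 6*x + 9)

Solve f'(x) = 0:
  f'(x) = 3*(x^2 + 6*x - 4)/(x + 3)^2; the denominator is positive wherever f is defined, so f'(x) = 0 ⇔ 3*x^2 + 18*x - 12 = 0.
  Factor: 3*x^2 + 18*x - 12 = 3*(x^2 + 6*x - 4); x^2 + 6*x - 4 = 0 has no rational roots; quadratic formula: x = (-6 ± √52)/2.
  ⇒ x = -sqrt(13) - 3 ≈ -6.6056, -3 + sqrt(13) ≈ 0.6056

f''(x) = 78/(x^3 + 9*x^2 + 27*x + 27)
Second-derivative test at each critical point:
  f''(-6.6056) = -1.6641 < 0 → local maximum
  f''(0.6056) = 1.6641 > 0 → local minimum

Critical points: x = -sqrt(13) - 3 ≈ -6.6056 (local maximum); x = -3 + sqrt(13) ≈ 0.6056 (local minimum)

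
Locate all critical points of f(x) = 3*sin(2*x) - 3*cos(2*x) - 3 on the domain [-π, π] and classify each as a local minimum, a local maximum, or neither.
f'(x) = 6*sqrt(2)*sin(2*x + pi/4)

Solve f'(x) = 0 on [-π, π]:
  f'(x) = 0 ⇔ 3*cos(2*x) = -3*sin(2*x) ⇔ tan(2*x) = -1, i.e. 2*x = arctan(-1) + nπ; keep the solutions lying in [-π, π].
  ⇒ x = -5*pi/8 ≈ -1.9635, -pi/8 ≈ -0.3927, 3*pi/8 ≈ 1.1781, 7*pi/8 ≈ 2.7489

f''(x) = 12*sqrt(2)*cos(2*x + pi/4)
Second-derivative test at each critical point:
  f''(-1.9635) = -16.9706 < 0 → local maximum
  f''(-0.3927) = 16.9706 > 0 → local minimum
  f''(1.1781) = -16.9706 < 0 → local maximum
  f''(2.7489) = 16.9706 > 0 → local minimum

Critical points: x = -5*pi/8 ≈ -1.9635 (local maximum); x = -pi/8 ≈ -0.3927 (local minimum); x = 3*pi/8 ≈ 1.1781 (local maximum); x = 7*pi/8 ≈ 2.7489 (local minimum)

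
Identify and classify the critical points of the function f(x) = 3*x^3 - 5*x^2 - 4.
f'(x) = x*(9*x - 10)

Solve f'(x) = 0:
  Factor: 9*x^2 - 10*x = x*(9*x - 10) = 0.
  ⇒ x = 0, 10/9

f''(x) = 18*x - 10
Second-derivative test at each critical point:
  f''(0) = -10 < 0 → local maximum
  f''(10/9) = 10 > 0 → local minimum

Critical points: x = 0 (local maximum); x = 10/9 (local minimum)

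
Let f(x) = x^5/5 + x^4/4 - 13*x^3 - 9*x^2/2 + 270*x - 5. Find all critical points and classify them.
f'(x) = x^4 + x^3 - 39*x^2 - 9*x + 270

Solve f'(x) = 0:
  Factor: x^4 + x^3 - 39*x^2 - 9*x + 270 = (x - 5)*(x - 3)*(x + 3)*(x + 6) = 0.
  ⇒ x = -6, -3, 3, 5

f''(x) = 4*x^3 + 3*x^2 - 78*x - 9
Second-derivative test at each critical point:
  f''(-6) = -297 < 0 → local maximum
  f''(-3) = 144 > 0 → local minimum
  f''(3) = -108 < 0 → local maximum
  f''(5) = 176 > 0 → local minimum

Critical points: x = -6 (local maximum); x = -3 (local minimum); x = 3 (local maximum); x = 5 (local minimum)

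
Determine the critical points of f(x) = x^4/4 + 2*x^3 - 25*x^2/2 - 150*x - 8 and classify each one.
f'(x) = x^3 + 6*x^2 - 25*x - 150

Solve f'(x) = 0:
  Factor: x^3 + 6*x^2 - 25*x - 150 = (x - 5)*(x + 5)*(x + 6) = 0.
  ⇒ x = -6, -5, 5

f''(x) = 3*x^2 + 12*x - 25
Second-derivative test at each critical point:
  f''(-6) = 11 > 0 → local minimum
  f''(-5) = -10 < 0 → local maximum
  f''(5) = 110 > 0 → local minimum

Critical points: x = -6 (local minimum); x = -5 (local maximum); x = 5 (local minimum)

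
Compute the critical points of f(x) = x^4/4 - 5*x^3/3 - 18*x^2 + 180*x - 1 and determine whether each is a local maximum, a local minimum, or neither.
f'(x) = x^3 - 5*x^2 - 36*x + 180

Solve f'(x) = 0:
  Factor: x^3 - 5*x^2 - 36*x + 180 = (x - 6)*(x - 5)*(x + 6) = 0.
  ⇒ x = -6, 5, 6

f''(x) = 3*x^2 - 10*x - 36
Second-derivative test at each critical point:
  f''(-6) = 132 > 0 → local minimum
  f''(5) = -11 < 0 → local maximum
  f''(6) = 12 > 0 → local minimum

Critical points: x = -6 (local minimum); x = 5 (local maximum); x = 6 (local minimum)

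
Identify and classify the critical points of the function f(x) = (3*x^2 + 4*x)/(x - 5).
f'(x) = (3*x^2 - 30*x - 20)/(x^2 - 10*x + 25)

Solve f'(x) = 0:
  f'(x) = (3*x^2 - 30*x - 20)/(x - 5)^2; the denominator is positive wherever f is defined, so f'(x) = 0 ⇔ 3*x^2 - 30*x - 20 = 0.
  3*x^2 - 30*x - 20 = 0 has no rational roots; quadratic formula: x = (30 ± √1140)/6.
  ⇒ x = 5 - sqrt(285)/3 ≈ -0.6273, 5 + sqrt(285)/3 ≈ 10.6273

f''(x) = 190/(x^3 - 15*x^2 + 75*x - 125)
Second-derivative test at each critical point:
  f''(-0.6273) = -1.0662 < 0 → local maximum
  f''(10.6273) = 1.0662 > 0 → local minimum

Critical points: x = 5 - sqrt(285)/3 ≈ -0.6273 (local maximum); x = 5 + sqrt(285)/3 ≈ 10.6273 (local minimum)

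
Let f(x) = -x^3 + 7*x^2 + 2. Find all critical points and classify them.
f'(x) = x*(14 - 3*x)

Solve f'(x) = 0:
  Factor: -3*x^2 + 14*x = -x*(3*x - 14) = 0.
  ⇒ x = 0, 14/3

f''(x) = 14 - 6*x
Second-derivative test at each critical point:
  f''(0) = 14 > 0 → local minimum
  f''(14/3) = -14 < 0 → local maximum

Critical points: x = 0 (local minimum); x = 14/3 (local maximum)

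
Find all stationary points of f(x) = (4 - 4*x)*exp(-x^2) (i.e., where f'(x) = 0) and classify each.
f'(x) = 4*(2*x*(x - 1) - 1)*exp(-x^2)

Solve f'(x) = 0:
  f'(x) = (8*x^2 - 8*x - 4)·exp(-x^2) and exp(-x^2) > 0 for every x, so f'(x) = 0 ⇔ 8*x^2 - 8*x - 4 = 0.
  Factor: 8*x^2 - 8*x - 4 = 4*(2*x^2 - 2*x - 1); 2*x^2 - 2*x - 1 = 0 has no rational roots; quadratic formula: x = (2 ± √12)/4.
  ⇒ x = 1/2 - sqrt(3)/2 ≈ -0.3660, 1/2 + sqrt(3)/2 ≈ 1.3660

f''(x) = 8*(2*x^2*(1 - x) + 3*x - 1)*exp(-x^2)
Second-derivative test at each critical point:
  f''(-0.3660) = -12.1190 < 0 → local maximum
  f''(1.3660) = 2.1441 > 0 → local minimum

Critical points: x = 1/2 - sqrt(3)/2 ≈ -0.3660 (local maximum); x = 1/2 + sqrt(3)/2 ≈ 1.3660 (local minimum)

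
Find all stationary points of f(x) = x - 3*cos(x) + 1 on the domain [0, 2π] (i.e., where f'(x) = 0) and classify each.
f'(x) = 3*sin(x) + 1

Solve f'(x) = 0 on [0, 2π]:
  f'(x) = 0 ⇔ sin(x) = -1/3, i.e. x = arcsin(-1/3) + 2nπ or x = π − arcsin(-1/3) + 2nπ; keep the solutions lying in [0, 2π].
  ⇒ x = asin(1/3) + pi ≈ 3.4814, -asin(1/3) + 2*pi ≈ 5.9433

f''(x) = 3*cos(x)
Second-derivative test at each critical point:
  f''(3.4814) = -2.8284 < 0 → local maximum
  f''(5.9433) = 2.8284 > 0 → local minimum

Critical points: x = asin(1/3) + pi ≈ 3.4814 (local maximum); x = -asin(1/3) + 2*pi ≈ 5.9433 (local minimum)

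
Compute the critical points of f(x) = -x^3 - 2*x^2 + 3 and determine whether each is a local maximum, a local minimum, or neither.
f'(x) = x*(-3*x - 4)

Solve f'(x) = 0:
  Factor: -3*x^2 - 4*x = -x*(3*x + 4) = 0.
  ⇒ x = -4/3, 0

f''(x) = -6*x - 4
Second-derivative test at each critical point:
  f''(-4/3) = 4 > 0 → local minimum
  f''(0) = -4 < 0 → local maximum

Critical points: x = -4/3 (local minimum); x = 0 (local maximum)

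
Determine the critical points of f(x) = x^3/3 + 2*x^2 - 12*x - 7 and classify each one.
f'(x) = x^2 + 4*x - 12

Solve f'(x) = 0:
  Factor: x^2 + 4*x - 12 = (x - 2)*(x + 6) = 0.
  ⇒ x = -6, 2

f''(x) = 2*x + 4
Second-derivative test at each critical point:
  f''(-6) = -8 < 0 → local maximum
  f''(2) = 8 > 0 → local minimum

Critical points: x = -6 (local maximum); x = 2 (local minimum)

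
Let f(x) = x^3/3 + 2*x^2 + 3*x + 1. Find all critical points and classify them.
f'(x) = x^2 + 4*x + 3

Solve f'(x) = 0:
  Factor: x^2 + 4*x + 3 = (x + 1)*(x + 3) = 0.
  ⇒ x = -3, -1

f''(x) = 2*x + 4
Second-derivative test at each critical point:
  f''(-3) = -2 < 0 → local maximum
  f''(-1) = 2 > 0 → local minimum

Critical points: x = -3 (local maximum); x = -1 (local minimum)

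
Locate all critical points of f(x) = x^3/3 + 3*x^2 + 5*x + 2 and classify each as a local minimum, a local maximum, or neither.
f'(x) = x^2 + 6*x + 5

Solve f'(x) = 0:
  Factor: x^2 + 6*x + 5 = (x + 1)*(x + 5) = 0.
  ⇒ x = -5, -1

f''(x) = 2*x + 6
Second-derivative test at each critical point:
  f''(-5) = -4 < 0 → local maximum
  f''(-1) = 4 > 0 → local minimum

Critical points: x = -5 (local maximum); x = -1 (local minimum)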